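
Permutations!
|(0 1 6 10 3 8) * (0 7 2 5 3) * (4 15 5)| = 28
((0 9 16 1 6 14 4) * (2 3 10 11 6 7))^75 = (0 1 3 6)(2 11 4 16)(7 10 14 9) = ((0 9 16 1 7 2 3 10 11 6 14 4))^75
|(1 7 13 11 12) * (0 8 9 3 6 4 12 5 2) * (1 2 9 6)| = |(0 8 6 4 12 2)(1 7 13 11 5 9 3)| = 42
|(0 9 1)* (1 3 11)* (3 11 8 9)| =6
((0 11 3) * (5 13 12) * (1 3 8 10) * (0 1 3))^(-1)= (0 1 3 10 8 11)(5 12 13)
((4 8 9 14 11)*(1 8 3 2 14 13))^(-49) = ((1 8 9 13)(2 14 11 4 3))^(-49) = (1 13 9 8)(2 14 11 4 3)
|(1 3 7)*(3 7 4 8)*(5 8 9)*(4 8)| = |(1 7)(3 8)(4 9 5)| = 6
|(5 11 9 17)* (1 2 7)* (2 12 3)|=|(1 12 3 2 7)(5 11 9 17)|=20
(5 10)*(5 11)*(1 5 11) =[0, 5, 2, 3, 4, 10, 6, 7, 8, 9, 1, 11] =(11)(1 5 10)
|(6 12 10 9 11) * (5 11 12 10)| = |(5 11 6 10 9 12)| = 6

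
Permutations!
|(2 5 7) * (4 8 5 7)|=6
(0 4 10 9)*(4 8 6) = [8, 1, 2, 3, 10, 5, 4, 7, 6, 0, 9] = (0 8 6 4 10 9)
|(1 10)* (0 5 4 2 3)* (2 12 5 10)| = 15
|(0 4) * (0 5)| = |(0 4 5)| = 3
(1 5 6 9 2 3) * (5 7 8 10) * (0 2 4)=(0 2 3 1 7 8 10 5 6 9 4)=[2, 7, 3, 1, 0, 6, 9, 8, 10, 4, 5]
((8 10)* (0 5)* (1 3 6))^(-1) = (0 5)(1 6 3)(8 10)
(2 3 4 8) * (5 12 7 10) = (2 3 4 8)(5 12 7 10) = [0, 1, 3, 4, 8, 12, 6, 10, 2, 9, 5, 11, 7]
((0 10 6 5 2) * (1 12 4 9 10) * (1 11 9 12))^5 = (0 5 10 11 2 6 9)(4 12)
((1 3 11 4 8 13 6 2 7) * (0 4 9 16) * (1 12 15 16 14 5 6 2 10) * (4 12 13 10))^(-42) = (0 15)(1 8 6 14 11)(3 10 4 5 9)(12 16) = ((0 12 15 16)(1 3 11 9 14 5 6 4 8 10)(2 7 13))^(-42)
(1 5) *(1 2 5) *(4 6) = (2 5)(4 6) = [0, 1, 5, 3, 6, 2, 4]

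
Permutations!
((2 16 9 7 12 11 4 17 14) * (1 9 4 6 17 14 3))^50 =(1 7 11 17)(2 4)(3 9 12 6)(14 16) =((1 9 7 12 11 6 17 3)(2 16 4 14))^50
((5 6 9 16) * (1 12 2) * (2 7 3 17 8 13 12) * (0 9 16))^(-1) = ((0 9)(1 2)(3 17 8 13 12 7)(5 6 16))^(-1) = (0 9)(1 2)(3 7 12 13 8 17)(5 16 6)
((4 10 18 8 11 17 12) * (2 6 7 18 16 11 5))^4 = ((2 6 7 18 8 5)(4 10 16 11 17 12))^4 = (2 8 7)(4 17 16)(5 18 6)(10 12 11)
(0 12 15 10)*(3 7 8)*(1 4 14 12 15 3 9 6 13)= [15, 4, 2, 7, 14, 5, 13, 8, 9, 6, 0, 11, 3, 1, 12, 10]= (0 15 10)(1 4 14 12 3 7 8 9 6 13)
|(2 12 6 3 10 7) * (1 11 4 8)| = |(1 11 4 8)(2 12 6 3 10 7)| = 12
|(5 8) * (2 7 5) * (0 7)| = 5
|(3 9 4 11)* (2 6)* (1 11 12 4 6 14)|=|(1 11 3 9 6 2 14)(4 12)|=14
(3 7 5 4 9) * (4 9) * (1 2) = (1 2)(3 7 5 9) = [0, 2, 1, 7, 4, 9, 6, 5, 8, 3]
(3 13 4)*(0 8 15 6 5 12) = (0 8 15 6 5 12)(3 13 4) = [8, 1, 2, 13, 3, 12, 5, 7, 15, 9, 10, 11, 0, 4, 14, 6]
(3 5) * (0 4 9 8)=[4, 1, 2, 5, 9, 3, 6, 7, 0, 8]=(0 4 9 8)(3 5)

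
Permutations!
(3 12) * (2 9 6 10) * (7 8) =(2 9 6 10)(3 12)(7 8) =[0, 1, 9, 12, 4, 5, 10, 8, 7, 6, 2, 11, 3]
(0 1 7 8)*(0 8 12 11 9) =(0 1 7 12 11 9) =[1, 7, 2, 3, 4, 5, 6, 12, 8, 0, 10, 9, 11]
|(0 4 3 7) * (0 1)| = |(0 4 3 7 1)| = 5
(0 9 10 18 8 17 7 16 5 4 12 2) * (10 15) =[9, 1, 0, 3, 12, 4, 6, 16, 17, 15, 18, 11, 2, 13, 14, 10, 5, 7, 8] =(0 9 15 10 18 8 17 7 16 5 4 12 2)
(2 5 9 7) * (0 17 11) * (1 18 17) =[1, 18, 5, 3, 4, 9, 6, 2, 8, 7, 10, 0, 12, 13, 14, 15, 16, 11, 17] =(0 1 18 17 11)(2 5 9 7)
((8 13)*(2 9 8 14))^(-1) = (2 14 13 8 9)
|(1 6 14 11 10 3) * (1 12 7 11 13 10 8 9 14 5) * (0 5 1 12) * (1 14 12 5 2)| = |(0 2 1 6 14 13 10 3)(7 11 8 9 12)| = 40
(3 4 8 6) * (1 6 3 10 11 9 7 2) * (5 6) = (1 5 6 10 11 9 7 2)(3 4 8) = [0, 5, 1, 4, 8, 6, 10, 2, 3, 7, 11, 9]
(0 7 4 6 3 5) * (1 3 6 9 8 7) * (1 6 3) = (0 6 3 5)(4 9 8 7) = [6, 1, 2, 5, 9, 0, 3, 4, 7, 8]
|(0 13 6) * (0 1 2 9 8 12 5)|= |(0 13 6 1 2 9 8 12 5)|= 9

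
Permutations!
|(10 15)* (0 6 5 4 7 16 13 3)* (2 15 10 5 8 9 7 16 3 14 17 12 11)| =|(0 6 8 9 7 3)(2 15 5 4 16 13 14 17 12 11)| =30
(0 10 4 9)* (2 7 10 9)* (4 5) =(0 9)(2 7 10 5 4) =[9, 1, 7, 3, 2, 4, 6, 10, 8, 0, 5]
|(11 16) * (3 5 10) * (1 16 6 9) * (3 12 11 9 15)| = 21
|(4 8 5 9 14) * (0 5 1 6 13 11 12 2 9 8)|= |(0 5 8 1 6 13 11 12 2 9 14 4)|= 12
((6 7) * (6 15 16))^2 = (6 15)(7 16)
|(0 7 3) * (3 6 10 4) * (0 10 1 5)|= |(0 7 6 1 5)(3 10 4)|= 15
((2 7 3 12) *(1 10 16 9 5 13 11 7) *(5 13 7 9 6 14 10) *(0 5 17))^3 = ((0 5 7 3 12 2 1 17)(6 14 10 16)(9 13 11))^3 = (0 3 1 5 12 17 7 2)(6 16 10 14)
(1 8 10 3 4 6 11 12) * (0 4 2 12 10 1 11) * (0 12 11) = (0 4 6 12)(1 8)(2 11 10 3) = [4, 8, 11, 2, 6, 5, 12, 7, 1, 9, 3, 10, 0]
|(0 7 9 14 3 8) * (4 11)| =6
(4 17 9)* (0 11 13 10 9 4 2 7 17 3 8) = (0 11 13 10 9 2 7 17 4 3 8) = [11, 1, 7, 8, 3, 5, 6, 17, 0, 2, 9, 13, 12, 10, 14, 15, 16, 4]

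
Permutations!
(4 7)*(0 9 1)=[9, 0, 2, 3, 7, 5, 6, 4, 8, 1]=(0 9 1)(4 7)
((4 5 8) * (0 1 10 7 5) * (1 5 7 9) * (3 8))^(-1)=((0 5 3 8 4)(1 10 9))^(-1)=(0 4 8 3 5)(1 9 10)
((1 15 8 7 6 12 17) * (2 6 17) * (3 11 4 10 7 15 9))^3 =(1 11 7 9 4 17 3 10)(8 15)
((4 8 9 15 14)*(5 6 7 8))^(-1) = (4 14 15 9 8 7 6 5)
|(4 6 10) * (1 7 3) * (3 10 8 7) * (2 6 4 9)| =|(1 3)(2 6 8 7 10 9)| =6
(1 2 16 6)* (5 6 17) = (1 2 16 17 5 6) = [0, 2, 16, 3, 4, 6, 1, 7, 8, 9, 10, 11, 12, 13, 14, 15, 17, 5]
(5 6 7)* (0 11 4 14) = (0 11 4 14)(5 6 7) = [11, 1, 2, 3, 14, 6, 7, 5, 8, 9, 10, 4, 12, 13, 0]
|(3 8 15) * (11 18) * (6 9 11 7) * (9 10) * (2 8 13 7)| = 11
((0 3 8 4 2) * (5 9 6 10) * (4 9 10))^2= ((0 3 8 9 6 4 2)(5 10))^2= (10)(0 8 6 2 3 9 4)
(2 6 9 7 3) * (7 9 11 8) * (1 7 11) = (1 7 3 2 6)(8 11) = [0, 7, 6, 2, 4, 5, 1, 3, 11, 9, 10, 8]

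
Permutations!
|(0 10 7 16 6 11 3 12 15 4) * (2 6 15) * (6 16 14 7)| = 10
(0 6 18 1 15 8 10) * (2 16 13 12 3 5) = [6, 15, 16, 5, 4, 2, 18, 7, 10, 9, 0, 11, 3, 12, 14, 8, 13, 17, 1] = (0 6 18 1 15 8 10)(2 16 13 12 3 5)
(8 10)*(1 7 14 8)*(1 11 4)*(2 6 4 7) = (1 2 6 4)(7 14 8 10 11) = [0, 2, 6, 3, 1, 5, 4, 14, 10, 9, 11, 7, 12, 13, 8]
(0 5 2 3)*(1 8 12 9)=[5, 8, 3, 0, 4, 2, 6, 7, 12, 1, 10, 11, 9]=(0 5 2 3)(1 8 12 9)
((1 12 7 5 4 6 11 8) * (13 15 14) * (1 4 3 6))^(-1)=(1 4 8 11 6 3 5 7 12)(13 14 15)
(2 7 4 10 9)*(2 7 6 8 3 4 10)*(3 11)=[0, 1, 6, 4, 2, 5, 8, 10, 11, 7, 9, 3]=(2 6 8 11 3 4)(7 10 9)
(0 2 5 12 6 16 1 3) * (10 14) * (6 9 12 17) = (0 2 5 17 6 16 1 3)(9 12)(10 14) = [2, 3, 5, 0, 4, 17, 16, 7, 8, 12, 14, 11, 9, 13, 10, 15, 1, 6]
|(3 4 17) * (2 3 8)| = |(2 3 4 17 8)| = 5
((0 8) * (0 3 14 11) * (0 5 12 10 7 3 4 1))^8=(3 14 11 5 12 10 7)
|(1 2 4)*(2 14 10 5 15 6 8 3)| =|(1 14 10 5 15 6 8 3 2 4)| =10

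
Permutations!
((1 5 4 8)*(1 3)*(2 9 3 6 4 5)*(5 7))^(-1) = (1 3 9 2)(4 6 8)(5 7)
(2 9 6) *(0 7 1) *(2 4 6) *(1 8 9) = [7, 0, 1, 3, 6, 5, 4, 8, 9, 2] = (0 7 8 9 2 1)(4 6)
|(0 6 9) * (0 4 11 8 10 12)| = 8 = |(0 6 9 4 11 8 10 12)|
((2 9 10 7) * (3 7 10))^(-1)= (10)(2 7 3 9)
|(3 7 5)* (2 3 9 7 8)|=3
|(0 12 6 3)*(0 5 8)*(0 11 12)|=|(3 5 8 11 12 6)|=6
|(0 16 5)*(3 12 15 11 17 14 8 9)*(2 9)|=9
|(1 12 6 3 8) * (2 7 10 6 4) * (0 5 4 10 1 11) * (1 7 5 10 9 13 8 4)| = 13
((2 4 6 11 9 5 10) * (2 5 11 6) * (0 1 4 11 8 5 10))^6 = ((0 1 4 2 11 9 8 5))^6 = (0 8 11 4)(1 5 9 2)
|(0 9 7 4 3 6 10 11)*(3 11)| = 15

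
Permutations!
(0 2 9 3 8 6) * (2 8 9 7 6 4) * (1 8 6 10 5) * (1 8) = (0 6)(2 7 10 5 8 4)(3 9) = [6, 1, 7, 9, 2, 8, 0, 10, 4, 3, 5]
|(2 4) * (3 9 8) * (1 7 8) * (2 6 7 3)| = 15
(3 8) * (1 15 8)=(1 15 8 3)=[0, 15, 2, 1, 4, 5, 6, 7, 3, 9, 10, 11, 12, 13, 14, 8]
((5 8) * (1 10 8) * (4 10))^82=((1 4 10 8 5))^82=(1 10 5 4 8)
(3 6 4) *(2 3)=(2 3 6 4)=[0, 1, 3, 6, 2, 5, 4]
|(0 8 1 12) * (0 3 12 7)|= |(0 8 1 7)(3 12)|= 4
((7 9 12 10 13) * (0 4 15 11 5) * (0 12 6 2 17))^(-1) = ((0 4 15 11 5 12 10 13 7 9 6 2 17))^(-1) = (0 17 2 6 9 7 13 10 12 5 11 15 4)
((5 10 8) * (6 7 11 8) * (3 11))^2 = ((3 11 8 5 10 6 7))^2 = (3 8 10 7 11 5 6)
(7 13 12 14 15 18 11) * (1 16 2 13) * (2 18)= [0, 16, 13, 3, 4, 5, 6, 1, 8, 9, 10, 7, 14, 12, 15, 2, 18, 17, 11]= (1 16 18 11 7)(2 13 12 14 15)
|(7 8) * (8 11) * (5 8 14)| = |(5 8 7 11 14)| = 5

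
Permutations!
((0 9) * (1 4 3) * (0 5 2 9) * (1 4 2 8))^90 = (9)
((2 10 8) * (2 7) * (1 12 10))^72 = ((1 12 10 8 7 2))^72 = (12)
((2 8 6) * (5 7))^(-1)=(2 6 8)(5 7)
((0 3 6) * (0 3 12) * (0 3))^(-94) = (0 3)(6 12)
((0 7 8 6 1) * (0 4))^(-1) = ((0 7 8 6 1 4))^(-1) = (0 4 1 6 8 7)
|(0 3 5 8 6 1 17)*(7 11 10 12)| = |(0 3 5 8 6 1 17)(7 11 10 12)| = 28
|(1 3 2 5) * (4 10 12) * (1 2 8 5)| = |(1 3 8 5 2)(4 10 12)| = 15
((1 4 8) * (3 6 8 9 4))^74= (9)(1 6)(3 8)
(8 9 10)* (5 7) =[0, 1, 2, 3, 4, 7, 6, 5, 9, 10, 8] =(5 7)(8 9 10)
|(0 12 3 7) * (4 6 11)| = |(0 12 3 7)(4 6 11)| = 12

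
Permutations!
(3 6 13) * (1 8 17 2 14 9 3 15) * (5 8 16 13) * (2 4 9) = [0, 16, 14, 6, 9, 8, 5, 7, 17, 3, 10, 11, 12, 15, 2, 1, 13, 4] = (1 16 13 15)(2 14)(3 6 5 8 17 4 9)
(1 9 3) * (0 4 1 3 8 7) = (0 4 1 9 8 7) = [4, 9, 2, 3, 1, 5, 6, 0, 7, 8]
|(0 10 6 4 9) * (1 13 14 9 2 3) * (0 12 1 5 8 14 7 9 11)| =10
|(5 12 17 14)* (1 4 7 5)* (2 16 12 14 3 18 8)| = |(1 4 7 5 14)(2 16 12 17 3 18 8)| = 35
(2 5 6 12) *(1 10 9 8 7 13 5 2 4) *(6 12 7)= (1 10 9 8 6 7 13 5 12 4)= [0, 10, 2, 3, 1, 12, 7, 13, 6, 8, 9, 11, 4, 5]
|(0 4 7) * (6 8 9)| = 3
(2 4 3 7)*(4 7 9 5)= (2 7)(3 9 5 4)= [0, 1, 7, 9, 3, 4, 6, 2, 8, 5]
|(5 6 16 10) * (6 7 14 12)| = |(5 7 14 12 6 16 10)| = 7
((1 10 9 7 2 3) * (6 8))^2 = (1 9 2)(3 10 7)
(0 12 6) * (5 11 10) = (0 12 6)(5 11 10) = [12, 1, 2, 3, 4, 11, 0, 7, 8, 9, 5, 10, 6]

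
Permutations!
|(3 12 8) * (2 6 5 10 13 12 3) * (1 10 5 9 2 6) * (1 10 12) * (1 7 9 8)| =|(1 12)(2 10 13 7 9)(6 8)| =10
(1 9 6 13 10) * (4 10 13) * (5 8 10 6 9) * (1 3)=(13)(1 5 8 10 3)(4 6)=[0, 5, 2, 1, 6, 8, 4, 7, 10, 9, 3, 11, 12, 13]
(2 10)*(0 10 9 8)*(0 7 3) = (0 10 2 9 8 7 3) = [10, 1, 9, 0, 4, 5, 6, 3, 7, 8, 2]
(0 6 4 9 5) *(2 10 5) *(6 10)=(0 10 5)(2 6 4 9)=[10, 1, 6, 3, 9, 0, 4, 7, 8, 2, 5]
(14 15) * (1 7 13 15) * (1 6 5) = (1 7 13 15 14 6 5) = [0, 7, 2, 3, 4, 1, 5, 13, 8, 9, 10, 11, 12, 15, 6, 14]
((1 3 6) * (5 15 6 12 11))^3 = ((1 3 12 11 5 15 6))^3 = (1 11 6 12 15 3 5)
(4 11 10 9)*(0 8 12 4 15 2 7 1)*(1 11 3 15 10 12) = (0 8 1)(2 7 11 12 4 3 15)(9 10) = [8, 0, 7, 15, 3, 5, 6, 11, 1, 10, 9, 12, 4, 13, 14, 2]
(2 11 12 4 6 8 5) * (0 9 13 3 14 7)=(0 9 13 3 14 7)(2 11 12 4 6 8 5)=[9, 1, 11, 14, 6, 2, 8, 0, 5, 13, 10, 12, 4, 3, 7]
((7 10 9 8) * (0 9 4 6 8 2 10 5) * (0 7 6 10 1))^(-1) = ((0 9 2 1)(4 10)(5 7)(6 8))^(-1) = (0 1 2 9)(4 10)(5 7)(6 8)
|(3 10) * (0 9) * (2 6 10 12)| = 10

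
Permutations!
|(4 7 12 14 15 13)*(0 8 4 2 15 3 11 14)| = 15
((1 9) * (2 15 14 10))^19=(1 9)(2 10 14 15)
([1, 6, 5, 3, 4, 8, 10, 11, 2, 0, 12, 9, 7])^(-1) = (0 9 11 7 12 10 6 1)(2 8 5)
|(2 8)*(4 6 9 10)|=4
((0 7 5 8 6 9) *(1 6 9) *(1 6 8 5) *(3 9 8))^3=((0 7 1 3 9))^3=(0 3 7 9 1)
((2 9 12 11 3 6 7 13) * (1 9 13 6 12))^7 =(1 9)(2 13)(3 12 11)(6 7)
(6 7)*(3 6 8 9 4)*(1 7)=(1 7 8 9 4 3 6)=[0, 7, 2, 6, 3, 5, 1, 8, 9, 4]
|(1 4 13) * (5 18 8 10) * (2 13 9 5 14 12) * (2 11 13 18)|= |(1 4 9 5 2 18 8 10 14 12 11 13)|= 12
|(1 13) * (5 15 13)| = 4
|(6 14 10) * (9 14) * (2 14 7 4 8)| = |(2 14 10 6 9 7 4 8)| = 8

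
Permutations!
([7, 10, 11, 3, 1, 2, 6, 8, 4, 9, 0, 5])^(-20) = (0 1 8)(2 11 5)(4 7 10)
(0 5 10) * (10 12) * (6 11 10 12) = (12)(0 5 6 11 10) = [5, 1, 2, 3, 4, 6, 11, 7, 8, 9, 0, 10, 12]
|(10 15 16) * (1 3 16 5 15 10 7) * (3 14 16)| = |(1 14 16 7)(5 15)| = 4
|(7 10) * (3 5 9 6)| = |(3 5 9 6)(7 10)| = 4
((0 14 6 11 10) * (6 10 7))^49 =(0 14 10)(6 11 7)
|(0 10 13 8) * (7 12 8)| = |(0 10 13 7 12 8)| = 6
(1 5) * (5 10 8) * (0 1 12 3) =[1, 10, 2, 0, 4, 12, 6, 7, 5, 9, 8, 11, 3] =(0 1 10 8 5 12 3)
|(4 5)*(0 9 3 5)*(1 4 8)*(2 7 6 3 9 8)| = 20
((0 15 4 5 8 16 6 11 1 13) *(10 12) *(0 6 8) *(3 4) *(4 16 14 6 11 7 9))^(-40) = (0 8 9 15 14 4 3 6 5 16 7)(1 11 13)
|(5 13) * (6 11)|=|(5 13)(6 11)|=2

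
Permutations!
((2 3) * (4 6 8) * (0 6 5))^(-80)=((0 6 8 4 5)(2 3))^(-80)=(8)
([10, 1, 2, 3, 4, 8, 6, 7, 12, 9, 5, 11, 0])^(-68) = (0 5 12 10 8)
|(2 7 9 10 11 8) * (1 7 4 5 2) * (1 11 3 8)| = 21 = |(1 7 9 10 3 8 11)(2 4 5)|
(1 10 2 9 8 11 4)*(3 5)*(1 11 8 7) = (1 10 2 9 7)(3 5)(4 11) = [0, 10, 9, 5, 11, 3, 6, 1, 8, 7, 2, 4]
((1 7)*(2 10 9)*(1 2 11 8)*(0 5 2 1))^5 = (0 11 10 5 8 9 2)(1 7)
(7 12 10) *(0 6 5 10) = (0 6 5 10 7 12) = [6, 1, 2, 3, 4, 10, 5, 12, 8, 9, 7, 11, 0]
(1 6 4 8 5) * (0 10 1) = [10, 6, 2, 3, 8, 0, 4, 7, 5, 9, 1] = (0 10 1 6 4 8 5)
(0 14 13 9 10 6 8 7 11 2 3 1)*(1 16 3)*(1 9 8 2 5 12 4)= (0 14 13 8 7 11 5 12 4 1)(2 9 10 6)(3 16)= [14, 0, 9, 16, 1, 12, 2, 11, 7, 10, 6, 5, 4, 8, 13, 15, 3]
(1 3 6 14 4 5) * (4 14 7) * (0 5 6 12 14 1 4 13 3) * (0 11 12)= (0 5 4 6 7 13 3)(1 11 12 14)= [5, 11, 2, 0, 6, 4, 7, 13, 8, 9, 10, 12, 14, 3, 1]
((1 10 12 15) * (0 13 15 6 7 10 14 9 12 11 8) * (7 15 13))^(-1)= ((0 7 10 11 8)(1 14 9 12 6 15))^(-1)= (0 8 11 10 7)(1 15 6 12 9 14)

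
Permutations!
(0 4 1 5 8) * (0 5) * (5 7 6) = (0 4 1)(5 8 7 6) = [4, 0, 2, 3, 1, 8, 5, 6, 7]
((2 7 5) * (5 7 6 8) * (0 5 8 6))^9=(8)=((8)(0 5 2))^9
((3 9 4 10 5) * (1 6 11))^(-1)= (1 11 6)(3 5 10 4 9)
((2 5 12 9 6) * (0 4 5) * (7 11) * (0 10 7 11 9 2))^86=(0 10 4 7 5 9 12 6 2)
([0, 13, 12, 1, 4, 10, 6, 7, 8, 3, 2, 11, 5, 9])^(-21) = [0, 3, 10, 9, 4, 12, 6, 7, 8, 13, 5, 11, 2, 1]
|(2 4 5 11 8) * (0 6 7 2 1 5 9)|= |(0 6 7 2 4 9)(1 5 11 8)|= 12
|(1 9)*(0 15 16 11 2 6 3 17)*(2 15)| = |(0 2 6 3 17)(1 9)(11 15 16)| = 30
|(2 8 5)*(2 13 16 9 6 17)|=8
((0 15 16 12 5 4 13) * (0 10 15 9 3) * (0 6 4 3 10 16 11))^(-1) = ((0 9 10 15 11)(3 6 4 13 16 12 5))^(-1) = (0 11 15 10 9)(3 5 12 16 13 4 6)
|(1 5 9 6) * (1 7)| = 5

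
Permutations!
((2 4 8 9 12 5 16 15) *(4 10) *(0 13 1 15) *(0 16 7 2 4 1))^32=(16)(1 4 9 5 2)(7 10 15 8 12)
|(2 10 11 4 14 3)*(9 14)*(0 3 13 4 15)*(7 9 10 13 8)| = |(0 3 2 13 4 10 11 15)(7 9 14 8)| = 8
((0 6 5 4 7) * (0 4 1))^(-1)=((0 6 5 1)(4 7))^(-1)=(0 1 5 6)(4 7)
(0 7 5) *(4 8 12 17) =(0 7 5)(4 8 12 17) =[7, 1, 2, 3, 8, 0, 6, 5, 12, 9, 10, 11, 17, 13, 14, 15, 16, 4]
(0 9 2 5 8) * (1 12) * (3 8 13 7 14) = [9, 12, 5, 8, 4, 13, 6, 14, 0, 2, 10, 11, 1, 7, 3] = (0 9 2 5 13 7 14 3 8)(1 12)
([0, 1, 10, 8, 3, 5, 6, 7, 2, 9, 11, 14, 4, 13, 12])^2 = (2 11 12 3)(4 8 10 14)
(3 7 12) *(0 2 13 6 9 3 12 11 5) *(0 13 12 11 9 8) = (0 2 12 11 5 13 6 8)(3 7 9) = [2, 1, 12, 7, 4, 13, 8, 9, 0, 3, 10, 5, 11, 6]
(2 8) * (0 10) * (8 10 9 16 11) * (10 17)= (0 9 16 11 8 2 17 10)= [9, 1, 17, 3, 4, 5, 6, 7, 2, 16, 0, 8, 12, 13, 14, 15, 11, 10]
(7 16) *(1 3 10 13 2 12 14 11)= [0, 3, 12, 10, 4, 5, 6, 16, 8, 9, 13, 1, 14, 2, 11, 15, 7]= (1 3 10 13 2 12 14 11)(7 16)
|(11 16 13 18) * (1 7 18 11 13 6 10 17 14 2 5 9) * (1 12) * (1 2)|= |(1 7 18 13 11 16 6 10 17 14)(2 5 9 12)|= 20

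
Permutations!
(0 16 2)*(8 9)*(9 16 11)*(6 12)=(0 11 9 8 16 2)(6 12)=[11, 1, 0, 3, 4, 5, 12, 7, 16, 8, 10, 9, 6, 13, 14, 15, 2]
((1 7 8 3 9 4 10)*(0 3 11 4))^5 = (0 9 3)(1 10 4 11 8 7)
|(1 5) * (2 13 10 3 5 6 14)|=8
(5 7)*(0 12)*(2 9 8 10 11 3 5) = [12, 1, 9, 5, 4, 7, 6, 2, 10, 8, 11, 3, 0] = (0 12)(2 9 8 10 11 3 5 7)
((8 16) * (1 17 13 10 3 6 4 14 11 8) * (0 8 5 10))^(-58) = ((0 8 16 1 17 13)(3 6 4 14 11 5 10))^(-58) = (0 16 17)(1 13 8)(3 5 14 6 10 11 4)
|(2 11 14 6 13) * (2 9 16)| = |(2 11 14 6 13 9 16)| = 7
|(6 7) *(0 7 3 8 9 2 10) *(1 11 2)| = 10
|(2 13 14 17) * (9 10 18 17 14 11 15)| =|(2 13 11 15 9 10 18 17)| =8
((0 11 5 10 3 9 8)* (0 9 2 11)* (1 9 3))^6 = (1 5 2 8)(3 9 10 11)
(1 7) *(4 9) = (1 7)(4 9) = [0, 7, 2, 3, 9, 5, 6, 1, 8, 4]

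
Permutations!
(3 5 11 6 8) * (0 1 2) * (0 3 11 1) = (1 2 3 5)(6 8 11) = [0, 2, 3, 5, 4, 1, 8, 7, 11, 9, 10, 6]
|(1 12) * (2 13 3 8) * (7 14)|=4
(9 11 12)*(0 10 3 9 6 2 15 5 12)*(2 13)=(0 10 3 9 11)(2 15 5 12 6 13)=[10, 1, 15, 9, 4, 12, 13, 7, 8, 11, 3, 0, 6, 2, 14, 5]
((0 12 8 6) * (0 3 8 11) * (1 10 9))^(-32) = (0 12 11)(1 10 9)(3 8 6)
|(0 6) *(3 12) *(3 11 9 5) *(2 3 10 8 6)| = 10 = |(0 2 3 12 11 9 5 10 8 6)|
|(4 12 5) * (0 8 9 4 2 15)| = |(0 8 9 4 12 5 2 15)| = 8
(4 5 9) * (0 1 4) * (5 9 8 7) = [1, 4, 2, 3, 9, 8, 6, 5, 7, 0] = (0 1 4 9)(5 8 7)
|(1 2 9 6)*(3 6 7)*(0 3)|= |(0 3 6 1 2 9 7)|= 7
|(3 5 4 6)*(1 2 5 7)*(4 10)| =8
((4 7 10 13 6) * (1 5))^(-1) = ((1 5)(4 7 10 13 6))^(-1) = (1 5)(4 6 13 10 7)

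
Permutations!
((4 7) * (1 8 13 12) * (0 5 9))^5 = (0 9 5)(1 8 13 12)(4 7)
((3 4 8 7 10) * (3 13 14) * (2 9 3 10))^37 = (2 9 3 4 8 7)(10 13 14)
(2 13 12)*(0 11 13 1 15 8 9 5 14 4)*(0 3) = (0 11 13 12 2 1 15 8 9 5 14 4 3) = [11, 15, 1, 0, 3, 14, 6, 7, 9, 5, 10, 13, 2, 12, 4, 8]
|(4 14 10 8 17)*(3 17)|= |(3 17 4 14 10 8)|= 6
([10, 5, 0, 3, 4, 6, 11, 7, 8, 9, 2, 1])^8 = (11)(0 2 10)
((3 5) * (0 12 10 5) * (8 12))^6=(12)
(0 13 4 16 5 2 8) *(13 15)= (0 15 13 4 16 5 2 8)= [15, 1, 8, 3, 16, 2, 6, 7, 0, 9, 10, 11, 12, 4, 14, 13, 5]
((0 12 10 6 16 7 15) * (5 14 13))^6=(0 15 7 16 6 10 12)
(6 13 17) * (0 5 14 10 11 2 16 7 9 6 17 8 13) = (17)(0 5 14 10 11 2 16 7 9 6)(8 13) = [5, 1, 16, 3, 4, 14, 0, 9, 13, 6, 11, 2, 12, 8, 10, 15, 7, 17]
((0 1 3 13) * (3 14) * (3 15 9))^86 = ((0 1 14 15 9 3 13))^86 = (0 14 9 13 1 15 3)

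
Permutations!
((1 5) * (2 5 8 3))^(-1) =((1 8 3 2 5))^(-1) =(1 5 2 3 8)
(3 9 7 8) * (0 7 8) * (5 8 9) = [7, 1, 2, 5, 4, 8, 6, 0, 3, 9] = (9)(0 7)(3 5 8)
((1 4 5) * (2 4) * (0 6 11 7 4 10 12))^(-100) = ((0 6 11 7 4 5 1 2 10 12))^(-100) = (12)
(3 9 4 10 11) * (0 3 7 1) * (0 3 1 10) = (0 1 3 9 4)(7 10 11) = [1, 3, 2, 9, 0, 5, 6, 10, 8, 4, 11, 7]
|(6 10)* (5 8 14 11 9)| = |(5 8 14 11 9)(6 10)| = 10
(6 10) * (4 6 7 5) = [0, 1, 2, 3, 6, 4, 10, 5, 8, 9, 7] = (4 6 10 7 5)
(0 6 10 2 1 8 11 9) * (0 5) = (0 6 10 2 1 8 11 9 5) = [6, 8, 1, 3, 4, 0, 10, 7, 11, 5, 2, 9]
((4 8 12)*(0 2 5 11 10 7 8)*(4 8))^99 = (0 2 5 11 10 7 4)(8 12) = ((0 2 5 11 10 7 4)(8 12))^99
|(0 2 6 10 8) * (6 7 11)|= |(0 2 7 11 6 10 8)|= 7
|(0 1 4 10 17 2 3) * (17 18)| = |(0 1 4 10 18 17 2 3)| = 8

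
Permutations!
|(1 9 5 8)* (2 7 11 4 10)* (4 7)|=12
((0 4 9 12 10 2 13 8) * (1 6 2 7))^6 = (0 1 4 6 9 2 12 13 10 8 7)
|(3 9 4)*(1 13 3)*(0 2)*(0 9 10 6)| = |(0 2 9 4 1 13 3 10 6)| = 9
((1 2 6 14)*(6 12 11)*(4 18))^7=((1 2 12 11 6 14)(4 18))^7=(1 2 12 11 6 14)(4 18)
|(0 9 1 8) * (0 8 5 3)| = 5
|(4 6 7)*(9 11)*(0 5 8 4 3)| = 14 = |(0 5 8 4 6 7 3)(9 11)|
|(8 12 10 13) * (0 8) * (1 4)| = |(0 8 12 10 13)(1 4)| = 10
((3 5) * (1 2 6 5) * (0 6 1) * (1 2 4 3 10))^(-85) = (0 3 4 1 10 5 6)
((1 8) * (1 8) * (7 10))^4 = ((7 10))^4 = (10)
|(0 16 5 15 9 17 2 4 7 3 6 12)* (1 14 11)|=12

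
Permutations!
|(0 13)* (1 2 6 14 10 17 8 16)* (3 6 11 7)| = 22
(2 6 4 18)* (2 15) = (2 6 4 18 15) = [0, 1, 6, 3, 18, 5, 4, 7, 8, 9, 10, 11, 12, 13, 14, 2, 16, 17, 15]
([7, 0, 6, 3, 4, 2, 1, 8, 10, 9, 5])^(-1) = (0 1 6 2 5 10 8 7)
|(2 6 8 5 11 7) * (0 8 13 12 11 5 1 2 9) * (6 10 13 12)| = 11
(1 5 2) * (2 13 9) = (1 5 13 9 2) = [0, 5, 1, 3, 4, 13, 6, 7, 8, 2, 10, 11, 12, 9]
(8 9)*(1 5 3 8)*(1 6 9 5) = (3 8 5)(6 9) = [0, 1, 2, 8, 4, 3, 9, 7, 5, 6]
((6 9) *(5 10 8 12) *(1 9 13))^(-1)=(1 13 6 9)(5 12 8 10)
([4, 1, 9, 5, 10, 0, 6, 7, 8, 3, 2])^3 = (0 2 5 10 3 4 9)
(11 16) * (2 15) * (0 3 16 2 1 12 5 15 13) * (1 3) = (0 1 12 5 15 3 16 11 2 13) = [1, 12, 13, 16, 4, 15, 6, 7, 8, 9, 10, 2, 5, 0, 14, 3, 11]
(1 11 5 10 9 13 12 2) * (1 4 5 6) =(1 11 6)(2 4 5 10 9 13 12) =[0, 11, 4, 3, 5, 10, 1, 7, 8, 13, 9, 6, 2, 12]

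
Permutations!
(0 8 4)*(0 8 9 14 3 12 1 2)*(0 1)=[9, 2, 1, 12, 8, 5, 6, 7, 4, 14, 10, 11, 0, 13, 3]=(0 9 14 3 12)(1 2)(4 8)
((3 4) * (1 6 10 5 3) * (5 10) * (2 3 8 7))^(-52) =(10)(1 7)(2 6)(3 5)(4 8)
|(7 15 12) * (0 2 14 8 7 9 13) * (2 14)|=8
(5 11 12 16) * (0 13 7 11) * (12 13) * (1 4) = [12, 4, 2, 3, 1, 0, 6, 11, 8, 9, 10, 13, 16, 7, 14, 15, 5] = (0 12 16 5)(1 4)(7 11 13)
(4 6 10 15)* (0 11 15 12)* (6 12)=[11, 1, 2, 3, 12, 5, 10, 7, 8, 9, 6, 15, 0, 13, 14, 4]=(0 11 15 4 12)(6 10)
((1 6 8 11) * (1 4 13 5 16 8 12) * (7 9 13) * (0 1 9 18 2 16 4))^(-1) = ((0 1 6 12 9 13 5 4 7 18 2 16 8 11))^(-1) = (0 11 8 16 2 18 7 4 5 13 9 12 6 1)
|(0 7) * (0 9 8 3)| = 5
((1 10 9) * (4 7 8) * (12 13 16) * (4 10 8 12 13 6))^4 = (16)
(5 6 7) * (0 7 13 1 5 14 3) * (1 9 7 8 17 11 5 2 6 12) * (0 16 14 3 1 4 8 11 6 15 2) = (0 11 5 12 4 8 17 6 13 9 7 3 16 14 1)(2 15) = [11, 0, 15, 16, 8, 12, 13, 3, 17, 7, 10, 5, 4, 9, 1, 2, 14, 6]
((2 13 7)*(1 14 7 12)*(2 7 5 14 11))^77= (1 2 12 11 13)(5 14)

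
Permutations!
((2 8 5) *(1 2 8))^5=(1 2)(5 8)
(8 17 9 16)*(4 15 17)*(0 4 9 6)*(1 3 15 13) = (0 4 13 1 3 15 17 6)(8 9 16) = [4, 3, 2, 15, 13, 5, 0, 7, 9, 16, 10, 11, 12, 1, 14, 17, 8, 6]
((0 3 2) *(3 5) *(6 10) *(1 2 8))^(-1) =(0 2 1 8 3 5)(6 10)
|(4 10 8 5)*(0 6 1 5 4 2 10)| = |(0 6 1 5 2 10 8 4)| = 8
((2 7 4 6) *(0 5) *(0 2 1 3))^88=(7)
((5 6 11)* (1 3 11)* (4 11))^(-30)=((1 3 4 11 5 6))^(-30)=(11)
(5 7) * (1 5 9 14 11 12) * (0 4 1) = (0 4 1 5 7 9 14 11 12) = [4, 5, 2, 3, 1, 7, 6, 9, 8, 14, 10, 12, 0, 13, 11]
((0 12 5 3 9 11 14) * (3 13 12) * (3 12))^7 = (0 14 11 9 3 13 5 12)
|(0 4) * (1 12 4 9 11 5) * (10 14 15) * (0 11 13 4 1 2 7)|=24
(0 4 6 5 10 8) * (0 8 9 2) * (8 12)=(0 4 6 5 10 9 2)(8 12)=[4, 1, 0, 3, 6, 10, 5, 7, 12, 2, 9, 11, 8]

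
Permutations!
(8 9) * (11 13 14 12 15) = (8 9)(11 13 14 12 15) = [0, 1, 2, 3, 4, 5, 6, 7, 9, 8, 10, 13, 15, 14, 12, 11]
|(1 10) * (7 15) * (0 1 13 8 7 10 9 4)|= |(0 1 9 4)(7 15 10 13 8)|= 20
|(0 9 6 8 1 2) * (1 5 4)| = |(0 9 6 8 5 4 1 2)| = 8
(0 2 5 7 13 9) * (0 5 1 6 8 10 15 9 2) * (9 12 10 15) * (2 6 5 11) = (1 5 7 13 6 8 15 12 10 9 11 2) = [0, 5, 1, 3, 4, 7, 8, 13, 15, 11, 9, 2, 10, 6, 14, 12]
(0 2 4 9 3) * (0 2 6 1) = (0 6 1)(2 4 9 3) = [6, 0, 4, 2, 9, 5, 1, 7, 8, 3]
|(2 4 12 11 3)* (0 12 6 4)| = |(0 12 11 3 2)(4 6)| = 10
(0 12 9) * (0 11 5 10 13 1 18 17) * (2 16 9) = (0 12 2 16 9 11 5 10 13 1 18 17) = [12, 18, 16, 3, 4, 10, 6, 7, 8, 11, 13, 5, 2, 1, 14, 15, 9, 0, 17]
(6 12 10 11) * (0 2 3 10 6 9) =(0 2 3 10 11 9)(6 12) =[2, 1, 3, 10, 4, 5, 12, 7, 8, 0, 11, 9, 6]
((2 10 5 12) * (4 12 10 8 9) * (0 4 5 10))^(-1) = (0 5 9 8 2 12 4)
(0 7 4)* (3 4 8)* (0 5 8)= (0 7)(3 4 5 8)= [7, 1, 2, 4, 5, 8, 6, 0, 3]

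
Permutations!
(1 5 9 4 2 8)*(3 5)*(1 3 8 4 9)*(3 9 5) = (1 8 9 5)(2 4) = [0, 8, 4, 3, 2, 1, 6, 7, 9, 5]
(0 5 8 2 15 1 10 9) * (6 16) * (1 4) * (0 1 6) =[5, 10, 15, 3, 6, 8, 16, 7, 2, 1, 9, 11, 12, 13, 14, 4, 0] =(0 5 8 2 15 4 6 16)(1 10 9)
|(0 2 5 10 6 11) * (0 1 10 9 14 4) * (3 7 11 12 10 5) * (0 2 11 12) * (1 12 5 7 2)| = 30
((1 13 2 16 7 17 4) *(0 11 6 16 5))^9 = (0 2 1 17 16 11 5 13 4 7 6)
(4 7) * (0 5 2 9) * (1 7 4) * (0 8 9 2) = [5, 7, 2, 3, 4, 0, 6, 1, 9, 8] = (0 5)(1 7)(8 9)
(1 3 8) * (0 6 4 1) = (0 6 4 1 3 8) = [6, 3, 2, 8, 1, 5, 4, 7, 0]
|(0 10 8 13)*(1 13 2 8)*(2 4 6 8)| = 12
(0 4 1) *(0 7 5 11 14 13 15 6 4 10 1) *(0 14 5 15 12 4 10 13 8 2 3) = [13, 7, 3, 0, 14, 11, 10, 15, 2, 9, 1, 5, 4, 12, 8, 6] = (0 13 12 4 14 8 2 3)(1 7 15 6 10)(5 11)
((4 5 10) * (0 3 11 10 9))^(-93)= (0 5 10 3 9 4 11)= ((0 3 11 10 4 5 9))^(-93)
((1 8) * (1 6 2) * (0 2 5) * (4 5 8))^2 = (8)(0 1 5 2 4)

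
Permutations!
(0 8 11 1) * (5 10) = (0 8 11 1)(5 10) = [8, 0, 2, 3, 4, 10, 6, 7, 11, 9, 5, 1]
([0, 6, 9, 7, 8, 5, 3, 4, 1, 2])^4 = (9)(1 4 3)(6 8 7)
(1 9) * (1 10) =(1 9 10) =[0, 9, 2, 3, 4, 5, 6, 7, 8, 10, 1]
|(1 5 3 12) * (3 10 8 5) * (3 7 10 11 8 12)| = |(1 7 10 12)(5 11 8)| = 12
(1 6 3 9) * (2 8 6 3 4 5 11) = (1 3 9)(2 8 6 4 5 11) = [0, 3, 8, 9, 5, 11, 4, 7, 6, 1, 10, 2]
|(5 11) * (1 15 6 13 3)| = 10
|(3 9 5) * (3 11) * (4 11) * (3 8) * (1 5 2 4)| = 6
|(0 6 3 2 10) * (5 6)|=6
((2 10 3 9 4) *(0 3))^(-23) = ((0 3 9 4 2 10))^(-23) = (0 3 9 4 2 10)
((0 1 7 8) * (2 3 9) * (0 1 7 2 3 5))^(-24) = (9)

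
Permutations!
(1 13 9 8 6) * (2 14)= (1 13 9 8 6)(2 14)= [0, 13, 14, 3, 4, 5, 1, 7, 6, 8, 10, 11, 12, 9, 2]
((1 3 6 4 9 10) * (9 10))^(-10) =(10)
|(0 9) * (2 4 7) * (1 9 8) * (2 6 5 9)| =9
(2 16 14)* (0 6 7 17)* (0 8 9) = [6, 1, 16, 3, 4, 5, 7, 17, 9, 0, 10, 11, 12, 13, 2, 15, 14, 8] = (0 6 7 17 8 9)(2 16 14)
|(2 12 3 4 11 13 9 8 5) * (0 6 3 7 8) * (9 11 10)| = 30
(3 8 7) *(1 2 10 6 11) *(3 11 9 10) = (1 2 3 8 7 11)(6 9 10) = [0, 2, 3, 8, 4, 5, 9, 11, 7, 10, 6, 1]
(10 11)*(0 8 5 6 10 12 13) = (0 8 5 6 10 11 12 13) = [8, 1, 2, 3, 4, 6, 10, 7, 5, 9, 11, 12, 13, 0]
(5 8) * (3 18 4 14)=(3 18 4 14)(5 8)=[0, 1, 2, 18, 14, 8, 6, 7, 5, 9, 10, 11, 12, 13, 3, 15, 16, 17, 4]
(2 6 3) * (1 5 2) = (1 5 2 6 3) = [0, 5, 6, 1, 4, 2, 3]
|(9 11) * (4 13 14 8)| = 4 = |(4 13 14 8)(9 11)|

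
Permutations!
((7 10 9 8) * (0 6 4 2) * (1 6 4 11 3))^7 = (0 4 2)(1 3 11 6)(7 8 9 10)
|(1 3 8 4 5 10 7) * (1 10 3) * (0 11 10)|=|(0 11 10 7)(3 8 4 5)|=4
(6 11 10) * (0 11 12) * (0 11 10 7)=(0 10 6 12 11 7)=[10, 1, 2, 3, 4, 5, 12, 0, 8, 9, 6, 7, 11]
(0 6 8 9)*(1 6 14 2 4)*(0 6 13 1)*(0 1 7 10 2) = (0 14)(1 13 7 10 2 4)(6 8 9) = [14, 13, 4, 3, 1, 5, 8, 10, 9, 6, 2, 11, 12, 7, 0]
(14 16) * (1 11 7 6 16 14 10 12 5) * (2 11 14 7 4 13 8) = (1 14 7 6 16 10 12 5)(2 11 4 13 8) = [0, 14, 11, 3, 13, 1, 16, 6, 2, 9, 12, 4, 5, 8, 7, 15, 10]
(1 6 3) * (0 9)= [9, 6, 2, 1, 4, 5, 3, 7, 8, 0]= (0 9)(1 6 3)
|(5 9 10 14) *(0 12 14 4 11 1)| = |(0 12 14 5 9 10 4 11 1)| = 9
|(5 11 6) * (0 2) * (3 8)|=6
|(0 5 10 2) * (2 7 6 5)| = 4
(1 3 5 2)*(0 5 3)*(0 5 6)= [6, 5, 1, 3, 4, 2, 0]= (0 6)(1 5 2)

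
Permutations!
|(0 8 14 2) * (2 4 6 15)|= |(0 8 14 4 6 15 2)|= 7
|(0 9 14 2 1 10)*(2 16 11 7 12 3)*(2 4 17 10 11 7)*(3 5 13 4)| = |(0 9 14 16 7 12 5 13 4 17 10)(1 11 2)| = 33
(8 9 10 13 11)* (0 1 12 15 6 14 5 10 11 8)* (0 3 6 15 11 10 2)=[1, 12, 0, 6, 4, 2, 14, 7, 9, 10, 13, 3, 11, 8, 5, 15]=(15)(0 1 12 11 3 6 14 5 2)(8 9 10 13)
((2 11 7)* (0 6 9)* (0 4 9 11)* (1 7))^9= ((0 6 11 1 7 2)(4 9))^9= (0 1)(2 11)(4 9)(6 7)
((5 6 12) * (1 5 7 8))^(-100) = (1 6 7)(5 12 8)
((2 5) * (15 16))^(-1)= (2 5)(15 16)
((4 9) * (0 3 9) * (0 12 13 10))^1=(0 3 9 4 12 13 10)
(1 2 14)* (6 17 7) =(1 2 14)(6 17 7) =[0, 2, 14, 3, 4, 5, 17, 6, 8, 9, 10, 11, 12, 13, 1, 15, 16, 7]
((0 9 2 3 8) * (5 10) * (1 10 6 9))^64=(0 1 10 5 6 9 2 3 8)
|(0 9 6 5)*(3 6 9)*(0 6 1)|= 6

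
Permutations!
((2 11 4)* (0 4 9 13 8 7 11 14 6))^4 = (0 6 14 2 4)(7 8 13 9 11)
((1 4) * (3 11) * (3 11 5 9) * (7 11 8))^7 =(1 4)(3 5 9)(7 11 8)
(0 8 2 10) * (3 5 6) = [8, 1, 10, 5, 4, 6, 3, 7, 2, 9, 0] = (0 8 2 10)(3 5 6)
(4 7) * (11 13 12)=(4 7)(11 13 12)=[0, 1, 2, 3, 7, 5, 6, 4, 8, 9, 10, 13, 11, 12]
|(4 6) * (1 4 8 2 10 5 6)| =|(1 4)(2 10 5 6 8)| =10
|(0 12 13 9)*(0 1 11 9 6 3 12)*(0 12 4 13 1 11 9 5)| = 12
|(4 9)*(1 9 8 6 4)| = |(1 9)(4 8 6)| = 6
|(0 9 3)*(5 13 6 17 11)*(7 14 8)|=|(0 9 3)(5 13 6 17 11)(7 14 8)|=15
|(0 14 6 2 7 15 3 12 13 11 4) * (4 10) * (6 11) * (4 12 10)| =|(0 14 11 4)(2 7 15 3 10 12 13 6)| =8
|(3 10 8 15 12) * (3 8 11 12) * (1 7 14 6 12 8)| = 5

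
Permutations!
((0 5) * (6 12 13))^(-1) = ((0 5)(6 12 13))^(-1) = (0 5)(6 13 12)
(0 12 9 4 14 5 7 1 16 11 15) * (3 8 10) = (0 12 9 4 14 5 7 1 16 11 15)(3 8 10) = [12, 16, 2, 8, 14, 7, 6, 1, 10, 4, 3, 15, 9, 13, 5, 0, 11]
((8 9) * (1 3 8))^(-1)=(1 9 8 3)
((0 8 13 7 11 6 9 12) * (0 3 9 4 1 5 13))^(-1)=(0 8)(1 4 6 11 7 13 5)(3 12 9)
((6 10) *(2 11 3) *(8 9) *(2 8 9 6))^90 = ((2 11 3 8 6 10))^90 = (11)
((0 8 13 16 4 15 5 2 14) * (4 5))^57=(0 8 13 16 5 2 14)(4 15)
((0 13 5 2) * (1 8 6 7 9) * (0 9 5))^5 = (0 13)(1 2 7 8 9 5 6)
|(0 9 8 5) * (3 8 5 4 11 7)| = 15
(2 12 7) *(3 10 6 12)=(2 3 10 6 12 7)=[0, 1, 3, 10, 4, 5, 12, 2, 8, 9, 6, 11, 7]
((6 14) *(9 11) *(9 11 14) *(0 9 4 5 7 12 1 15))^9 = ((0 9 14 6 4 5 7 12 1 15))^9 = (0 15 1 12 7 5 4 6 14 9)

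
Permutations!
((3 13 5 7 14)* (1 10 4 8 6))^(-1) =((1 10 4 8 6)(3 13 5 7 14))^(-1) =(1 6 8 4 10)(3 14 7 5 13)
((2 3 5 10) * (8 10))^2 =(2 5 10 3 8)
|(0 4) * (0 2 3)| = |(0 4 2 3)| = 4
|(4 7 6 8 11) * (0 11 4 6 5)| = 7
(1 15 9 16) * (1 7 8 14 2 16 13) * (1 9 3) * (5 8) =[0, 15, 16, 1, 4, 8, 6, 5, 14, 13, 10, 11, 12, 9, 2, 3, 7] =(1 15 3)(2 16 7 5 8 14)(9 13)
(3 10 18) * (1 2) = (1 2)(3 10 18) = [0, 2, 1, 10, 4, 5, 6, 7, 8, 9, 18, 11, 12, 13, 14, 15, 16, 17, 3]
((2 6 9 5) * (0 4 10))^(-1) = (0 10 4)(2 5 9 6)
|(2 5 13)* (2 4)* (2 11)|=5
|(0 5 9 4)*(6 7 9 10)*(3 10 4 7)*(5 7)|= |(0 7 9 5 4)(3 10 6)|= 15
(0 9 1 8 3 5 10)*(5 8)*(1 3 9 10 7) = (0 10)(1 5 7)(3 8 9) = [10, 5, 2, 8, 4, 7, 6, 1, 9, 3, 0]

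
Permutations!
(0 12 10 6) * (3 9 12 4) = [4, 1, 2, 9, 3, 5, 0, 7, 8, 12, 6, 11, 10] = (0 4 3 9 12 10 6)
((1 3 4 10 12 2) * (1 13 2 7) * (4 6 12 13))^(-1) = (1 7 12 6 3)(2 13 10 4)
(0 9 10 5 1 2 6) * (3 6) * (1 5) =(0 9 10 1 2 3 6) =[9, 2, 3, 6, 4, 5, 0, 7, 8, 10, 1]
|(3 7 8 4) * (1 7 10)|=6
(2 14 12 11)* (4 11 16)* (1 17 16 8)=(1 17 16 4 11 2 14 12 8)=[0, 17, 14, 3, 11, 5, 6, 7, 1, 9, 10, 2, 8, 13, 12, 15, 4, 16]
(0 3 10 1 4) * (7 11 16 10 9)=[3, 4, 2, 9, 0, 5, 6, 11, 8, 7, 1, 16, 12, 13, 14, 15, 10]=(0 3 9 7 11 16 10 1 4)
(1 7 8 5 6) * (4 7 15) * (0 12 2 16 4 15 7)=(0 12 2 16 4)(1 7 8 5 6)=[12, 7, 16, 3, 0, 6, 1, 8, 5, 9, 10, 11, 2, 13, 14, 15, 4]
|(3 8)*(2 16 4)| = 6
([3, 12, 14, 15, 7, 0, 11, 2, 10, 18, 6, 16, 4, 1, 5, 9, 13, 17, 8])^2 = (0 15 18 10 11 13 12 7 14)(1 4 2 5 3 9 8 6 16)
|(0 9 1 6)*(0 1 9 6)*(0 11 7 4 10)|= |(0 6 1 11 7 4 10)|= 7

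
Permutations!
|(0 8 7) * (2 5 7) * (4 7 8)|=3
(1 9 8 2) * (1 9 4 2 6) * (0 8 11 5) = (0 8 6 1 4 2 9 11 5) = [8, 4, 9, 3, 2, 0, 1, 7, 6, 11, 10, 5]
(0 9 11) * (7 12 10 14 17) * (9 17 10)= (0 17 7 12 9 11)(10 14)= [17, 1, 2, 3, 4, 5, 6, 12, 8, 11, 14, 0, 9, 13, 10, 15, 16, 7]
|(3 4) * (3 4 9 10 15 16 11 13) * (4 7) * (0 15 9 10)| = 8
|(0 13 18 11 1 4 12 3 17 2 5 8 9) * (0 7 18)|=|(0 13)(1 4 12 3 17 2 5 8 9 7 18 11)|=12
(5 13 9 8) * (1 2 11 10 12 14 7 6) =[0, 2, 11, 3, 4, 13, 1, 6, 5, 8, 12, 10, 14, 9, 7] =(1 2 11 10 12 14 7 6)(5 13 9 8)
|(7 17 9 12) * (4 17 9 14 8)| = 12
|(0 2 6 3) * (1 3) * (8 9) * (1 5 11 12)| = |(0 2 6 5 11 12 1 3)(8 9)| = 8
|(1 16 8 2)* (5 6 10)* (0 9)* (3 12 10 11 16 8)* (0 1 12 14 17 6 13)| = 18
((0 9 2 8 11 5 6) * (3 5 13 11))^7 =(11 13) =((0 9 2 8 3 5 6)(11 13))^7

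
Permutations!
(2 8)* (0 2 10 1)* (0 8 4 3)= [2, 8, 4, 0, 3, 5, 6, 7, 10, 9, 1]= (0 2 4 3)(1 8 10)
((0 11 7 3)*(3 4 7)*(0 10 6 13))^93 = (0 10)(3 13)(4 7)(6 11)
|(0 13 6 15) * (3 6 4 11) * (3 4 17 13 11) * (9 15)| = |(0 11 4 3 6 9 15)(13 17)| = 14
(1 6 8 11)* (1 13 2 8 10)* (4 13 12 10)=(1 6 4 13 2 8 11 12 10)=[0, 6, 8, 3, 13, 5, 4, 7, 11, 9, 1, 12, 10, 2]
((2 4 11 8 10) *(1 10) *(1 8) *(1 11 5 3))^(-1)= (11)(1 3 5 4 2 10)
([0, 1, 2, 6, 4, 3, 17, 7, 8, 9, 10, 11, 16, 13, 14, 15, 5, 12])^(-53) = (3 6 17 12 16 5)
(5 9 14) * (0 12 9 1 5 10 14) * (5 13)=[12, 13, 2, 3, 4, 1, 6, 7, 8, 0, 14, 11, 9, 5, 10]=(0 12 9)(1 13 5)(10 14)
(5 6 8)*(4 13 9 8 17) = [0, 1, 2, 3, 13, 6, 17, 7, 5, 8, 10, 11, 12, 9, 14, 15, 16, 4] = (4 13 9 8 5 6 17)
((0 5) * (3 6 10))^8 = (3 10 6)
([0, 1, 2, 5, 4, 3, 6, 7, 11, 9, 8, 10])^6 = (11)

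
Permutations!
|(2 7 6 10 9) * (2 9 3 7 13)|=4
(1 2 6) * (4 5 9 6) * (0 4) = (0 4 5 9 6 1 2) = [4, 2, 0, 3, 5, 9, 1, 7, 8, 6]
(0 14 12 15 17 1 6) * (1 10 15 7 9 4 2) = [14, 6, 1, 3, 2, 5, 0, 9, 8, 4, 15, 11, 7, 13, 12, 17, 16, 10] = (0 14 12 7 9 4 2 1 6)(10 15 17)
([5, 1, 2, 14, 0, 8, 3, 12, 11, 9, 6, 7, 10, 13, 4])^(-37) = [6, 1, 2, 7, 10, 3, 11, 0, 14, 9, 8, 4, 5, 13, 12]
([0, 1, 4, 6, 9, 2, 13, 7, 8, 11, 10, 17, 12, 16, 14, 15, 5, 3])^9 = [0, 1, 5, 17, 2, 16, 3, 7, 8, 4, 10, 9, 12, 6, 14, 15, 13, 11]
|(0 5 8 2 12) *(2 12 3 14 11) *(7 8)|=|(0 5 7 8 12)(2 3 14 11)|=20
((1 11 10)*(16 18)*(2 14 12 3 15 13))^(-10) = ((1 11 10)(2 14 12 3 15 13)(16 18))^(-10) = (18)(1 10 11)(2 12 15)(3 13 14)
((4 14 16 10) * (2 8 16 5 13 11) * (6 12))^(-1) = ((2 8 16 10 4 14 5 13 11)(6 12))^(-1) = (2 11 13 5 14 4 10 16 8)(6 12)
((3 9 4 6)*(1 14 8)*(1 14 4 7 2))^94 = ((1 4 6 3 9 7 2)(8 14))^94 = (14)(1 3 2 6 7 4 9)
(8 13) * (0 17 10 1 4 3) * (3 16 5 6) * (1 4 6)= (0 17 10 4 16 5 1 6 3)(8 13)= [17, 6, 2, 0, 16, 1, 3, 7, 13, 9, 4, 11, 12, 8, 14, 15, 5, 10]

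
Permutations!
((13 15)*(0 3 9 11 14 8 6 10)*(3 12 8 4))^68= (15)(0 6 12 10 8)(3 14 9 4 11)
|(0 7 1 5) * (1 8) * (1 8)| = 4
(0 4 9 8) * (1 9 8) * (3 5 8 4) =(0 3 5 8)(1 9) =[3, 9, 2, 5, 4, 8, 6, 7, 0, 1]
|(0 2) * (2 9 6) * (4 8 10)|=|(0 9 6 2)(4 8 10)|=12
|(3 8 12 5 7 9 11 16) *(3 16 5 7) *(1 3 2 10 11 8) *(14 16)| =|(1 3)(2 10 11 5)(7 9 8 12)(14 16)| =4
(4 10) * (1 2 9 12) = [0, 2, 9, 3, 10, 5, 6, 7, 8, 12, 4, 11, 1] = (1 2 9 12)(4 10)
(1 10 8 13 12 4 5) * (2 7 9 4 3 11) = (1 10 8 13 12 3 11 2 7 9 4 5) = [0, 10, 7, 11, 5, 1, 6, 9, 13, 4, 8, 2, 3, 12]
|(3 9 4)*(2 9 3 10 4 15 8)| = |(2 9 15 8)(4 10)| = 4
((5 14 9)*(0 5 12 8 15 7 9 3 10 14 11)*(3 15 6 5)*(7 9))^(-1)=((0 3 10 14 15 9 12 8 6 5 11))^(-1)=(0 11 5 6 8 12 9 15 14 10 3)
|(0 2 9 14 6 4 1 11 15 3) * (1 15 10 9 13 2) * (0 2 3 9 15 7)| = |(0 1 11 10 15 9 14 6 4 7)(2 13 3)| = 30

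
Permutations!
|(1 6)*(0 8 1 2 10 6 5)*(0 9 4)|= 6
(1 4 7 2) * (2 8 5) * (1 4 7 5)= (1 7 8)(2 4 5)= [0, 7, 4, 3, 5, 2, 6, 8, 1]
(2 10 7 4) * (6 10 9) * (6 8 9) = [0, 1, 6, 3, 2, 5, 10, 4, 9, 8, 7] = (2 6 10 7 4)(8 9)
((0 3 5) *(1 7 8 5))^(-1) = (0 5 8 7 1 3)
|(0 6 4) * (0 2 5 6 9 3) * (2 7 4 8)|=12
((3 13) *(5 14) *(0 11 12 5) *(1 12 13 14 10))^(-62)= (0 3 11 14 13)(1 5)(10 12)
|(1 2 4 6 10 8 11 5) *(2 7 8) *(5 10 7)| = |(1 5)(2 4 6 7 8 11 10)| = 14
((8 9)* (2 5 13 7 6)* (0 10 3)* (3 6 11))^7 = (0 11 13 2 10 3 7 5 6)(8 9)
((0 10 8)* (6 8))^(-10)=((0 10 6 8))^(-10)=(0 6)(8 10)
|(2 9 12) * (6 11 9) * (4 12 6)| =|(2 4 12)(6 11 9)| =3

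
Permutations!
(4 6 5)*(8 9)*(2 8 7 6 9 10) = (2 8 10)(4 9 7 6 5) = [0, 1, 8, 3, 9, 4, 5, 6, 10, 7, 2]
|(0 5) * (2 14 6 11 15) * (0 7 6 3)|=|(0 5 7 6 11 15 2 14 3)|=9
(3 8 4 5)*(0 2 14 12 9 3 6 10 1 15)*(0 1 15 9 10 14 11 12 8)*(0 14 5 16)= (0 2 11 12 10 15 1 9 3 14 8 4 16)(5 6)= [2, 9, 11, 14, 16, 6, 5, 7, 4, 3, 15, 12, 10, 13, 8, 1, 0]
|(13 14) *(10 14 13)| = 2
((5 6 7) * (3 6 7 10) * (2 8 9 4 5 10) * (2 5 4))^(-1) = ((2 8 9)(3 6 5 7 10))^(-1) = (2 9 8)(3 10 7 5 6)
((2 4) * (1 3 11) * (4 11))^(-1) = ((1 3 4 2 11))^(-1) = (1 11 2 4 3)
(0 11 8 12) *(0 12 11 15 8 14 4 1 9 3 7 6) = (0 15 8 11 14 4 1 9 3 7 6) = [15, 9, 2, 7, 1, 5, 0, 6, 11, 3, 10, 14, 12, 13, 4, 8]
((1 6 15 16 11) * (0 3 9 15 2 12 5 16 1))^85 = ((0 3 9 15 1 6 2 12 5 16 11))^85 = (0 5 6 9 11 12 1 3 16 2 15)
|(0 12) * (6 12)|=|(0 6 12)|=3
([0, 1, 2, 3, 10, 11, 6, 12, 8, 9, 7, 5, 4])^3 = [0, 1, 2, 3, 12, 11, 6, 10, 8, 9, 4, 5, 7]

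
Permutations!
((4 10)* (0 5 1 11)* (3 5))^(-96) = ((0 3 5 1 11)(4 10))^(-96) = (0 11 1 5 3)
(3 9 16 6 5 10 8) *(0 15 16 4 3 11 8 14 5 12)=(0 15 16 6 12)(3 9 4)(5 10 14)(8 11)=[15, 1, 2, 9, 3, 10, 12, 7, 11, 4, 14, 8, 0, 13, 5, 16, 6]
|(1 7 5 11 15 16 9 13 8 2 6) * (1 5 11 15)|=24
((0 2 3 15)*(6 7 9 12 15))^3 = (0 6 12 2 7 15 3 9)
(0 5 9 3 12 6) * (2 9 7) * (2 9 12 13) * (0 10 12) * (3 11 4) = (0 5 7 9 11 4 3 13 2)(6 10 12) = [5, 1, 0, 13, 3, 7, 10, 9, 8, 11, 12, 4, 6, 2]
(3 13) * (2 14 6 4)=(2 14 6 4)(3 13)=[0, 1, 14, 13, 2, 5, 4, 7, 8, 9, 10, 11, 12, 3, 6]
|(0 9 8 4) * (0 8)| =|(0 9)(4 8)| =2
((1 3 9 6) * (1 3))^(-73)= ((3 9 6))^(-73)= (3 6 9)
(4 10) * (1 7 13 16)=(1 7 13 16)(4 10)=[0, 7, 2, 3, 10, 5, 6, 13, 8, 9, 4, 11, 12, 16, 14, 15, 1]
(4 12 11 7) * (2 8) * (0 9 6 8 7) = (0 9 6 8 2 7 4 12 11) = [9, 1, 7, 3, 12, 5, 8, 4, 2, 6, 10, 0, 11]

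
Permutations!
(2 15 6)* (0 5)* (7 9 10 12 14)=[5, 1, 15, 3, 4, 0, 2, 9, 8, 10, 12, 11, 14, 13, 7, 6]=(0 5)(2 15 6)(7 9 10 12 14)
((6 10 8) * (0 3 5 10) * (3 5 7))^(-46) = ((0 5 10 8 6)(3 7))^(-46) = (0 6 8 10 5)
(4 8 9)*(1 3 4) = (1 3 4 8 9) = [0, 3, 2, 4, 8, 5, 6, 7, 9, 1]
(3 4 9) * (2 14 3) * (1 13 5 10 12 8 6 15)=(1 13 5 10 12 8 6 15)(2 14 3 4 9)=[0, 13, 14, 4, 9, 10, 15, 7, 6, 2, 12, 11, 8, 5, 3, 1]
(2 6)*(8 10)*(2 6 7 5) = (2 7 5)(8 10) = [0, 1, 7, 3, 4, 2, 6, 5, 10, 9, 8]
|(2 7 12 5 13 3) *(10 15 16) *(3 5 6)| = |(2 7 12 6 3)(5 13)(10 15 16)| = 30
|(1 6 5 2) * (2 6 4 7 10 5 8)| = |(1 4 7 10 5 6 8 2)| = 8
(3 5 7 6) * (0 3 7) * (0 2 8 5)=(0 3)(2 8 5)(6 7)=[3, 1, 8, 0, 4, 2, 7, 6, 5]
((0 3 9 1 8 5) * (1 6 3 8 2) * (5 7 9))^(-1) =(0 5 3 6 9 7 8)(1 2)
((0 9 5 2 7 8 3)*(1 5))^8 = ((0 9 1 5 2 7 8 3))^8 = (9)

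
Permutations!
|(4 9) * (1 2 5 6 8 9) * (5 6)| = |(1 2 6 8 9 4)| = 6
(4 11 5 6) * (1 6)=(1 6 4 11 5)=[0, 6, 2, 3, 11, 1, 4, 7, 8, 9, 10, 5]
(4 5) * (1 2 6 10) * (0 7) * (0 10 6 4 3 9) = (0 7 10 1 2 4 5 3 9) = [7, 2, 4, 9, 5, 3, 6, 10, 8, 0, 1]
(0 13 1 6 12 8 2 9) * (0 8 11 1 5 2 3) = (0 13 5 2 9 8 3)(1 6 12 11) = [13, 6, 9, 0, 4, 2, 12, 7, 3, 8, 10, 1, 11, 5]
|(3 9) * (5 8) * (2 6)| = |(2 6)(3 9)(5 8)| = 2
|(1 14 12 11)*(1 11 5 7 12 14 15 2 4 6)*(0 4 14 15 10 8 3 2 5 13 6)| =|(0 4)(1 10 8 3 2 14 15 5 7 12 13 6)| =12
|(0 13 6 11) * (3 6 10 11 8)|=|(0 13 10 11)(3 6 8)|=12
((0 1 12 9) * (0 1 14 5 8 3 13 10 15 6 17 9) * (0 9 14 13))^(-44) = ((0 13 10 15 6 17 14 5 8 3)(1 12 9))^(-44) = (0 14 10 8 6)(1 12 9)(3 17 13 5 15)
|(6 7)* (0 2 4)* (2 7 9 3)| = 7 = |(0 7 6 9 3 2 4)|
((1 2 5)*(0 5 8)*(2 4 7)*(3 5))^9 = ((0 3 5 1 4 7 2 8))^9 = (0 3 5 1 4 7 2 8)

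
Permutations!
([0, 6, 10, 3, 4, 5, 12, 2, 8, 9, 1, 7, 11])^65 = (1 12 7 10 6 11 2)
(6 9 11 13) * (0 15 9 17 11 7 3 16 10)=(0 15 9 7 3 16 10)(6 17 11 13)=[15, 1, 2, 16, 4, 5, 17, 3, 8, 7, 0, 13, 12, 6, 14, 9, 10, 11]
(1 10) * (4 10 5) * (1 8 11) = [0, 5, 2, 3, 10, 4, 6, 7, 11, 9, 8, 1] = (1 5 4 10 8 11)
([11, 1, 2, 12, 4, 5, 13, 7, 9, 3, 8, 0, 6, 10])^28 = (13)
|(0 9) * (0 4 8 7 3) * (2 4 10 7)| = 15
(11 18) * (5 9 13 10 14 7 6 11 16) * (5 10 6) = [0, 1, 2, 3, 4, 9, 11, 5, 8, 13, 14, 18, 12, 6, 7, 15, 10, 17, 16] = (5 9 13 6 11 18 16 10 14 7)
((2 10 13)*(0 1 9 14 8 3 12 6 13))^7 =(0 6 14 10 12 9 2 3 1 13 8)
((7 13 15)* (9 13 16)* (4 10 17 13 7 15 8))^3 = (4 13 10 8 17)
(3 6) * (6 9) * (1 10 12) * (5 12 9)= [0, 10, 2, 5, 4, 12, 3, 7, 8, 6, 9, 11, 1]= (1 10 9 6 3 5 12)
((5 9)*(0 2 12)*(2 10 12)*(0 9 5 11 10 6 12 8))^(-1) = (0 8 10 11 9 12 6)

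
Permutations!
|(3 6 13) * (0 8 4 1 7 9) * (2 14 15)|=|(0 8 4 1 7 9)(2 14 15)(3 6 13)|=6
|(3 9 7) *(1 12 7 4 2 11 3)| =15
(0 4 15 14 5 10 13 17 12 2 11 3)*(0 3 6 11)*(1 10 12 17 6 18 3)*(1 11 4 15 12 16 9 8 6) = (0 15 14 5 16 9 8 6 4 12 2)(1 10 13)(3 11 18) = [15, 10, 0, 11, 12, 16, 4, 7, 6, 8, 13, 18, 2, 1, 5, 14, 9, 17, 3]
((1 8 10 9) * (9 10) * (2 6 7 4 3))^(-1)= (10)(1 9 8)(2 3 4 7 6)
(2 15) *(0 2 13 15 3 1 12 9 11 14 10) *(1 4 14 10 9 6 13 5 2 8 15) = [8, 12, 3, 4, 14, 2, 13, 7, 15, 11, 0, 10, 6, 1, 9, 5] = (0 8 15 5 2 3 4 14 9 11 10)(1 12 6 13)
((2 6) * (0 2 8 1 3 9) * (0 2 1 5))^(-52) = (0 2)(1 6)(3 8)(5 9)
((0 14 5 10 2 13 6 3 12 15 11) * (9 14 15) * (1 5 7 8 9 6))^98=((0 15 11)(1 5 10 2 13)(3 12 6)(7 8 9 14))^98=(0 11 15)(1 2 5 13 10)(3 6 12)(7 9)(8 14)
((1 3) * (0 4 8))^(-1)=((0 4 8)(1 3))^(-1)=(0 8 4)(1 3)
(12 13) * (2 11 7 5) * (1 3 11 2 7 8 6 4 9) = (1 3 11 8 6 4 9)(5 7)(12 13) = [0, 3, 2, 11, 9, 7, 4, 5, 6, 1, 10, 8, 13, 12]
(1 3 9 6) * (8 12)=[0, 3, 2, 9, 4, 5, 1, 7, 12, 6, 10, 11, 8]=(1 3 9 6)(8 12)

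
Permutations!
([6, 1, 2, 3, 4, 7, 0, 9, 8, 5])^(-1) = (0 6)(5 9 7)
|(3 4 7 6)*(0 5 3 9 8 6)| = |(0 5 3 4 7)(6 9 8)| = 15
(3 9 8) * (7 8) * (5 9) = (3 5 9 7 8) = [0, 1, 2, 5, 4, 9, 6, 8, 3, 7]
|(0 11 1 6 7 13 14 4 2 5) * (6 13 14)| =|(0 11 1 13 6 7 14 4 2 5)| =10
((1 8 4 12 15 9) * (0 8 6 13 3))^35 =(0 9)(1 8)(3 15)(4 6)(12 13)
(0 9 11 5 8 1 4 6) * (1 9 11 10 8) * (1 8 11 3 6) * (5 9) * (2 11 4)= [3, 2, 11, 6, 1, 8, 0, 7, 5, 10, 4, 9]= (0 3 6)(1 2 11 9 10 4)(5 8)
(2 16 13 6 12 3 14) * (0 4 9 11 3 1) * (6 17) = (0 4 9 11 3 14 2 16 13 17 6 12 1) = [4, 0, 16, 14, 9, 5, 12, 7, 8, 11, 10, 3, 1, 17, 2, 15, 13, 6]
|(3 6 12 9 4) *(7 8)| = |(3 6 12 9 4)(7 8)| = 10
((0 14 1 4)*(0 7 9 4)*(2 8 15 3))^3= (2 3 15 8)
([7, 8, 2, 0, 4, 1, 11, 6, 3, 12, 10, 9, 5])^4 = [9, 7, 2, 11, 4, 0, 5, 12, 6, 8, 10, 1, 3]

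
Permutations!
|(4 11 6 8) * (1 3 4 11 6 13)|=|(1 3 4 6 8 11 13)|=7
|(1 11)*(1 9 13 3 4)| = |(1 11 9 13 3 4)| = 6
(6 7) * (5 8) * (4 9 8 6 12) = [0, 1, 2, 3, 9, 6, 7, 12, 5, 8, 10, 11, 4] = (4 9 8 5 6 7 12)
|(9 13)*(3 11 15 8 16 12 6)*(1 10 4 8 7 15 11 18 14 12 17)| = 30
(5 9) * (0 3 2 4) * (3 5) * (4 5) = (0 4)(2 5 9 3) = [4, 1, 5, 2, 0, 9, 6, 7, 8, 3]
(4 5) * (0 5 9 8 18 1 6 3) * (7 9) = (0 5 4 7 9 8 18 1 6 3) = [5, 6, 2, 0, 7, 4, 3, 9, 18, 8, 10, 11, 12, 13, 14, 15, 16, 17, 1]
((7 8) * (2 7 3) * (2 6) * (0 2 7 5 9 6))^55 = (0 3 8 7 6 9 5 2)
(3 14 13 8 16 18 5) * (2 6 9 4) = [0, 1, 6, 14, 2, 3, 9, 7, 16, 4, 10, 11, 12, 8, 13, 15, 18, 17, 5] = (2 6 9 4)(3 14 13 8 16 18 5)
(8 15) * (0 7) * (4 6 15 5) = (0 7)(4 6 15 8 5) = [7, 1, 2, 3, 6, 4, 15, 0, 5, 9, 10, 11, 12, 13, 14, 8]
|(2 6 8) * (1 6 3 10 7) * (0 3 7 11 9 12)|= 30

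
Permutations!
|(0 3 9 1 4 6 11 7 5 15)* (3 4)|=21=|(0 4 6 11 7 5 15)(1 3 9)|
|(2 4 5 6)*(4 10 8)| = 6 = |(2 10 8 4 5 6)|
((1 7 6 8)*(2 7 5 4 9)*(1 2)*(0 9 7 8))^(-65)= (0 7 5 9 6 4 1)(2 8)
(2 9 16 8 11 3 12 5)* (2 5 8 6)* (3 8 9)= (2 3 12 9 16 6)(8 11)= [0, 1, 3, 12, 4, 5, 2, 7, 11, 16, 10, 8, 9, 13, 14, 15, 6]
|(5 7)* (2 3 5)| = 4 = |(2 3 5 7)|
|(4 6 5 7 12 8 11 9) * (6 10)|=9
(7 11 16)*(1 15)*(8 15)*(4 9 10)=(1 8 15)(4 9 10)(7 11 16)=[0, 8, 2, 3, 9, 5, 6, 11, 15, 10, 4, 16, 12, 13, 14, 1, 7]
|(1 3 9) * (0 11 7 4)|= |(0 11 7 4)(1 3 9)|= 12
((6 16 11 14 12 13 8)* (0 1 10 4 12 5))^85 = (0 1 10 4 12 13 8 6 16 11 14 5)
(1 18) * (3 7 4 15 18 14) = (1 14 3 7 4 15 18) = [0, 14, 2, 7, 15, 5, 6, 4, 8, 9, 10, 11, 12, 13, 3, 18, 16, 17, 1]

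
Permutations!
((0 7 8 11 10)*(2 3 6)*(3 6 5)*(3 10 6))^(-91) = ((0 7 8 11 6 2 3 5 10))^(-91) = (0 10 5 3 2 6 11 8 7)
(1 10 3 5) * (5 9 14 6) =(1 10 3 9 14 6 5) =[0, 10, 2, 9, 4, 1, 5, 7, 8, 14, 3, 11, 12, 13, 6]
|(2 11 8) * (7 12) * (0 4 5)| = 6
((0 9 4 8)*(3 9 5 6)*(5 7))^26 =(0 5 3 4)(6 9 8 7) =((0 7 5 6 3 9 4 8))^26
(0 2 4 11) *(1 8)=[2, 8, 4, 3, 11, 5, 6, 7, 1, 9, 10, 0]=(0 2 4 11)(1 8)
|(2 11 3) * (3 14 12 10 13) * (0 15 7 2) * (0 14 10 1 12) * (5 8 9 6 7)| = 26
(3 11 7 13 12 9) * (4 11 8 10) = (3 8 10 4 11 7 13 12 9) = [0, 1, 2, 8, 11, 5, 6, 13, 10, 3, 4, 7, 9, 12]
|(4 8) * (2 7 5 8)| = 5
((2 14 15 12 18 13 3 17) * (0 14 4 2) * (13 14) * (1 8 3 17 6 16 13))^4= (18)(0 6)(1 16)(3 17)(8 13)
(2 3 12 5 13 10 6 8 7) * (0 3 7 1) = (0 3 12 5 13 10 6 8 1)(2 7) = [3, 0, 7, 12, 4, 13, 8, 2, 1, 9, 6, 11, 5, 10]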